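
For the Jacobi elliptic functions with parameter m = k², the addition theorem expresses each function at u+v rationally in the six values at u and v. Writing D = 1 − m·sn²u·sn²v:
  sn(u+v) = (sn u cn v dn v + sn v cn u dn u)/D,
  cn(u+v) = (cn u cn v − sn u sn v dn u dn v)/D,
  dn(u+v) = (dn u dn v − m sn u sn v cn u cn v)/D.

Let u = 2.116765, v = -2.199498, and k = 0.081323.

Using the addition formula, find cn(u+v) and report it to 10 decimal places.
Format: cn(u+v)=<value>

cn(u+v)=0.9965796285

sn u = 0.8568187919951728, cn u = -0.5156176467925946, dn u = 0.9975694595164299
sn v = -0.8113897114322716, cn v = -0.5845055484611374, dn v = 0.9978206384705965
m = k² = 0.006613430329
D = 1 − m·sn²u·sn²v = 0.9968035807193084
cn(u+v) = (cn u·cn v − sn u·sn v·dn u·dn v)/D = 0.9933941421895797/0.9968035807193084 = 0.9965796285289542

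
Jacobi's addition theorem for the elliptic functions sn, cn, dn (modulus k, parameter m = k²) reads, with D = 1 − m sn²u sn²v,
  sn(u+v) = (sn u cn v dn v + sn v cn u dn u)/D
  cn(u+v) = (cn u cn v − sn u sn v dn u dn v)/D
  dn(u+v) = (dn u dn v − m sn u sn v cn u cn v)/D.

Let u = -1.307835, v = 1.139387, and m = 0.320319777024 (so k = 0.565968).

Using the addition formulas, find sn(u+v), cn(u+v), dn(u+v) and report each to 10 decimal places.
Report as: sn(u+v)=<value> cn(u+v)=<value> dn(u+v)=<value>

sn u = -0.9401006874198379, cn u = 0.3408969015886596, dn u = 0.8467023135028551
sn v = 0.8813385485031813, cn v = 0.4724853044511602, dn v = 0.8667116976766748
m = k² = 0.320319777024
D = 1 − m·sn²u·sn²v = 0.7801036473540733
sn(u+v) = (sn u·cn v·dn v + sn v·cn u·dn u)/D = -0.1305912922492408/0.7801036473540733 = -0.1674024890053719
cn(u+v) = (cn u·cn v − sn u·sn v·dn u·dn v)/D = 0.7690953224430647/0.7801036473540733 = 0.9858886380696383
dn(u+v) = (dn u·dn v − m·sn u·sn v·cn u·cn v)/D = 0.7765944499639178/0.7801036473540733 = 0.9955016267363217

sn(u+v)=-0.1674024890 cn(u+v)=0.9858886381 dn(u+v)=0.9955016267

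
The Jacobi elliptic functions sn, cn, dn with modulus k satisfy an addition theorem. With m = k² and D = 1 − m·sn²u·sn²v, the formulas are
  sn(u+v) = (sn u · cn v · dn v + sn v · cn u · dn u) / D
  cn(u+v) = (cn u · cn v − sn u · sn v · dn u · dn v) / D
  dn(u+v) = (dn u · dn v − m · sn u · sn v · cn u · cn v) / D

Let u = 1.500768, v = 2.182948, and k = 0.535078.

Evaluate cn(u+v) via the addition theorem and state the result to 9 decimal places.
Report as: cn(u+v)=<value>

cn(u+v)=-0.963547032

sn u = 0.984952130165432, cn u = 0.1728273742280946, dn u = 0.8498490264448243
sn v = 0.9182329148586167, cn v = -0.3960407984920851, dn v = 0.8709756220040342
m = k² = 0.286308466084
D = 1 − m·sn²u·sn²v = 0.7658090272395812
cn(u+v) = (cn u·cn v − sn u·sn v·dn u·dn v)/D = -0.7378930150301512/0.7658090272395812 = -0.9635470316796141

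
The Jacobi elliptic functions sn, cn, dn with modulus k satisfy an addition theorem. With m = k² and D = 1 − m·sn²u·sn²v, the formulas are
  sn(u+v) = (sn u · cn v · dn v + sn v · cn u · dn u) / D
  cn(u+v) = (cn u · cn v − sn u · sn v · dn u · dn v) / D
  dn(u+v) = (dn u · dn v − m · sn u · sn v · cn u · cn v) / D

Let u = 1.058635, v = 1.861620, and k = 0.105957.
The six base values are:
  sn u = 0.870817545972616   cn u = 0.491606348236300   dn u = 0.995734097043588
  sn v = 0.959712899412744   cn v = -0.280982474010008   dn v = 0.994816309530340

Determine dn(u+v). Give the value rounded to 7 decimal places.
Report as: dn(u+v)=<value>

m = k² = 0.011226885849
D = 1 − m·sn²u·sn²v = 0.9921585511622237
dn(u+v) = (dn u·dn v − m·sn u·sn v·cn u·cn v)/D = 0.9918685779553479/0.9921585511622237 = 0.9997077350121751

dn(u+v)=0.9997077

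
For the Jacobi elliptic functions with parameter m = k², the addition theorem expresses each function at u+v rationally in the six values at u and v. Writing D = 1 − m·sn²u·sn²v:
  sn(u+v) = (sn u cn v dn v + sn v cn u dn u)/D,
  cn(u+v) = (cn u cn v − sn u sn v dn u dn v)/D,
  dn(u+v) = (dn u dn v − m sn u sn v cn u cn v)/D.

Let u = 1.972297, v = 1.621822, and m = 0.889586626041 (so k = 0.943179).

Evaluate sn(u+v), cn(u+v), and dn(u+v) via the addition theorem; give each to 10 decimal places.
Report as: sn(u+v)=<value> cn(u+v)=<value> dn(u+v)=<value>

sn u = 0.9811413684424647, cn u = 0.1932915288646862, dn u = 0.3790115659273385
sn v = 0.9427641837327043, cn v = 0.3334601833364934, dn v = 0.4575276779603828
m = k² = 0.889586626041
D = 1 − m·sn²u·sn²v = 0.2388722254496923
sn(u+v) = (sn u·cn v·dn v + sn v·cn u·dn u)/D = 0.218756698440044/0.2388722254496923 = 0.9157895943248337
cn(u+v) = (cn u·cn v − sn u·sn v·dn u·dn v)/D = -0.09594502060503352/0.2388722254496923 = -0.4016583360598364
dn(u+v) = (dn u·dn v − m·sn u·sn v·cn u·cn v)/D = 0.1203711885067886/0.2388722254496923 = 0.5039145437699258

sn(u+v)=0.9157895943 cn(u+v)=-0.4016583361 dn(u+v)=0.5039145438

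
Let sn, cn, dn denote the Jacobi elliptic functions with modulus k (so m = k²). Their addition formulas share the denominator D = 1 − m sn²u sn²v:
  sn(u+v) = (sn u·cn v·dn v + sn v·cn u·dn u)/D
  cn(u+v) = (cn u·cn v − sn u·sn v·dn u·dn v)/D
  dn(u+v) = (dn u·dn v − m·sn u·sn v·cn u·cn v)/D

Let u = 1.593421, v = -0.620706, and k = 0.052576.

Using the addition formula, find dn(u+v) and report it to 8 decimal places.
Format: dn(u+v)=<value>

sn u = 0.9997687186385413, cn u = -0.02150602780267066, dn u = 0.9986175657921131
sn v = -0.5815266482531092, cn v = 0.8135273550234833, dn v = 0.9995324954318596
m = k² = 0.002764235776
D = 1 − m·sn²u·sn²v = 0.9990656417735115
dn(u+v) = (dn u·dn v − m·sn u·sn v·cn u·cn v)/D = 0.9981225900242074/0.9990656417735115 = 0.9990560662784579

dn(u+v)=0.99905607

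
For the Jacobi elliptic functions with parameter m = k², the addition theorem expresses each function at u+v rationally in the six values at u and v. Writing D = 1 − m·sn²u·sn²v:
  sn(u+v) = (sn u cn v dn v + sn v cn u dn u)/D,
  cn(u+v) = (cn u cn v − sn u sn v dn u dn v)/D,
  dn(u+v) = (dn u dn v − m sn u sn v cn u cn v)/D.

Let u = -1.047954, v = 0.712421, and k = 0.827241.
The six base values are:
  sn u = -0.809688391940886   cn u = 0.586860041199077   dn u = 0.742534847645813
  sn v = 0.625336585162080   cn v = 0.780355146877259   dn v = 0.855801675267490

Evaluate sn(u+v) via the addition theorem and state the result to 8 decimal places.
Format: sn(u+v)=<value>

sn(u+v)=-0.32530593

m = k² = 0.684327672081
D = 1 − m·sn²u·sn²v = 0.8245604101108222
sn(u+v) = (sn u·cn v·dn v + sn v·cn u·dn u)/D = -0.2682343937891959/0.8245604101108222 = -0.3253059333192395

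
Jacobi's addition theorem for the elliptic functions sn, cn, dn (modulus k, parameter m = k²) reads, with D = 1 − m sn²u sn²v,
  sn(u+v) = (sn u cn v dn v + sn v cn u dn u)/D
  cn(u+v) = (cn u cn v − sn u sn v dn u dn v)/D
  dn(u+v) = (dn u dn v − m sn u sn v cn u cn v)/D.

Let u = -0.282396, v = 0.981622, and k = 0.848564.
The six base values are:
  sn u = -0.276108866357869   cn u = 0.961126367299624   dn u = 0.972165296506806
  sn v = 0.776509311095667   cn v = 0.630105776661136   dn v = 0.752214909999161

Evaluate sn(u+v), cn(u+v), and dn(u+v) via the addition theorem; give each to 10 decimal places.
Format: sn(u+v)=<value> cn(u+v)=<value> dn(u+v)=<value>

sn(u+v)=0.6150387492 cn(u+v)=0.7884968846 dn(u+v)=0.8530068348

m = k² = 0.720060862096
D = 1 − m·sn²u·sn²v = 0.9669003617609554
sn(u+v) = (sn u·cn v·dn v + sn v·cn u·dn u)/D = 0.5946811890635864/0.9669003617609554 = 0.6150387491639062
cn(u+v) = (cn u·cn v − sn u·sn v·dn u·dn v)/D = 0.7623979229689607/0.9669003617609554 = 0.7884968846018973
dn(u+v) = (dn u·dn v − m·sn u·sn v·cn u·cn v)/D = 0.8247726171394955/0.9669003617609554 = 0.8530068347863564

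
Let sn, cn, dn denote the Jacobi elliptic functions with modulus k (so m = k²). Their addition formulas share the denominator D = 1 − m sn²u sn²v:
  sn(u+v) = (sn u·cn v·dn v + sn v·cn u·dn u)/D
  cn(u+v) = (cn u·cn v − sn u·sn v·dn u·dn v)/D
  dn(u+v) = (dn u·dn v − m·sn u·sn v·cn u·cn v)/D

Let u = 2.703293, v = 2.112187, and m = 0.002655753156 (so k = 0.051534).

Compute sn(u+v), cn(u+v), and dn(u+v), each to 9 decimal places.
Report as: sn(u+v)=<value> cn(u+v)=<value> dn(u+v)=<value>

sn(u+v)=-0.995021599 cn(u+v)=0.099659511 dn(u+v)=0.998684447

sn u = 0.4262581235683706, cn u = -0.9046015764368155, dn u = 0.9997587010407465
sn v = 0.8578659665135549, cn v = -0.5138735092391554, dn v = 0.999022292500556
m = k² = 0.002655753156
D = 1 − m·sn²u·sn²v = 0.9996448826253738
sn(u+v) = (sn u·cn v·dn v + sn v·cn u·dn u)/D = -0.9946682492477373/0.9996448826253738 = -0.995021598705566
cn(u+v) = (cn u·cn v − sn u·sn v·dn u·dn v)/D = 0.09962412005904256/0.9996448826253738 = 0.09965951088290383
dn(u+v) = (dn u·dn v − m·sn u·sn v·cn u·cn v)/D = 0.9983297963770658/0.9996448826253738 = 0.9986844465758138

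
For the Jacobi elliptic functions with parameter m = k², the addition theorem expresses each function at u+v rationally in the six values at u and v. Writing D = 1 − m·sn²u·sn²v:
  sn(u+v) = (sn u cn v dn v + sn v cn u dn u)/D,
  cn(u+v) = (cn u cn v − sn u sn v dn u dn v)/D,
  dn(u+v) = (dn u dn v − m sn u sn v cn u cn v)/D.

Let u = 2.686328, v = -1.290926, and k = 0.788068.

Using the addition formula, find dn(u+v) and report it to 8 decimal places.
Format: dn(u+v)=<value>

sn u = 0.8953079673637928, cn u = -0.4454476889320604, dn u = 0.7086466424774245
sn v = -0.9049110569778727, cn v = 0.4256007271600803, dn v = 0.7010303413640529
m = k² = 0.621051172624
D = 1 − m·sn²u·sn²v = 0.5923531653663926
dn(u+v) = (dn u·dn v − m·sn u·sn v·cn u·cn v)/D = 0.4013923687518279/0.5923531653663926 = 0.6776234047868246

dn(u+v)=0.67762340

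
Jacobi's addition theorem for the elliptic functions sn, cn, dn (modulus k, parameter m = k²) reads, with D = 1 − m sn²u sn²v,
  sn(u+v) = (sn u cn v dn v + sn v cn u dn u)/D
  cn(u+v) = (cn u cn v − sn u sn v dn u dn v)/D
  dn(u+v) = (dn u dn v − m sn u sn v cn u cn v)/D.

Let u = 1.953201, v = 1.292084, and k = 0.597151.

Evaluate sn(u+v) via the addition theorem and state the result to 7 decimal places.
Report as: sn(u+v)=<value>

sn(u+v)=0.2482699

sn u = 0.9864910067674383, cn u = -0.1638154253022774, dn u = 0.8080717378525635
sn v = 0.9321176705012228, cn v = 0.3621555582058266, dn v = 0.8307705717129407
m = k² = 0.356589316801
D = 1 − m·sn²u·sn²v = 0.698493922342602
sn(u+v) = (sn u·cn v·dn v + sn v·cn u·dn u)/D = 0.1734150357798137/0.698493922342602 = 0.2482699279590237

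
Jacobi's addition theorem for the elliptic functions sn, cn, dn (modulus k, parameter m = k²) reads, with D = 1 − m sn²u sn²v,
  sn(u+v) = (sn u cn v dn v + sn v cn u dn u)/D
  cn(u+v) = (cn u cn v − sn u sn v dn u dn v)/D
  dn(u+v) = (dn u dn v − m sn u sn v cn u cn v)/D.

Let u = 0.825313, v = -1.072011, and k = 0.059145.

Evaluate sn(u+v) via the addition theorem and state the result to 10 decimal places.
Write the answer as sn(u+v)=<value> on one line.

sn(u+v)=-0.2441948818

sn u = 0.7345661889663344, cn u = 0.678537039539829, dn u = 0.9990557803619464
sn v = -0.8778913958139466, cn v = 0.4788597886185899, dn v = 0.9986510971538364
m = k² = 0.003498131025
D = 1 − m·sn²u·sn²v = 0.9985452796092492
sn(u+v) = (sn u·cn v·dn v + sn v·cn u·dn u)/D = -0.2438396465525462/0.9985452796092492 = -0.2441948818264561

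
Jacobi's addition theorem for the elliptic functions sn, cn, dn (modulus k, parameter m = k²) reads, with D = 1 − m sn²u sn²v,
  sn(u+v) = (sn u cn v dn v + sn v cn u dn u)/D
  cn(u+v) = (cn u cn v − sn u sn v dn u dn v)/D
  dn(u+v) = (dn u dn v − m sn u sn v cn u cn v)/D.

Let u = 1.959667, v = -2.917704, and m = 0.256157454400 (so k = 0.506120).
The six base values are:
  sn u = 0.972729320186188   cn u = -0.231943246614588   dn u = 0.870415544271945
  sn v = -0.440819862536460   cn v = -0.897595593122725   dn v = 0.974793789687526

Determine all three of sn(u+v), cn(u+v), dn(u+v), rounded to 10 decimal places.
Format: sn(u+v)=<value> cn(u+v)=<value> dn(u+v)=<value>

sn(u+v)=-0.7997828794 cn(u+v)=0.6002893851 dn(u+v)=0.9144113978

m = k² = 0.2561574544
D = 1 − m·sn²u·sn²v = 0.9529008226515462
sn(u+v) = (sn u·cn v·dn v + sn v·cn u·dn u)/D = -0.7621137636994172/0.9529008226515462 = -0.799782879375375
cn(u+v) = (cn u·cn v − sn u·sn v·dn u·dn v)/D = 0.5720162488862553/0.9529008226515462 = 0.6002893850952508
dn(u+v) = (dn u·dn v − m·sn u·sn v·cn u·cn v)/D = 0.8713433731994431/0.9529008226515462 = 0.91441139779357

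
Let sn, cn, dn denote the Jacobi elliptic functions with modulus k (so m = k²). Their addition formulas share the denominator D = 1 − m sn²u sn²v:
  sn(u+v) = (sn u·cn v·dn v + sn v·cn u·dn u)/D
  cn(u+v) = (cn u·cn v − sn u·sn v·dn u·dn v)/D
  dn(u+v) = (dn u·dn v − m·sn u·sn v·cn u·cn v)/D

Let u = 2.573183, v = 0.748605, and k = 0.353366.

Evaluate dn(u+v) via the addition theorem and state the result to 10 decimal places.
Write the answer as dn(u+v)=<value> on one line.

dn(u+v)=0.9996534378

sn u = 0.6195912445703832, cn u = -0.7849246394729392, dn u = 0.9757377673177249
sn v = 0.6748913182773064, cn v = 0.737917142038264, dn v = 0.9711465135568135
m = k² = 0.124867529956
D = 1 − m·sn²u·sn²v = 0.9781662794199026
dn(u+v) = (dn u·dn v − m·sn u·sn v·cn u·cn v)/D = 0.9778272839722709/0.9781662794199026 = 0.9996534378103559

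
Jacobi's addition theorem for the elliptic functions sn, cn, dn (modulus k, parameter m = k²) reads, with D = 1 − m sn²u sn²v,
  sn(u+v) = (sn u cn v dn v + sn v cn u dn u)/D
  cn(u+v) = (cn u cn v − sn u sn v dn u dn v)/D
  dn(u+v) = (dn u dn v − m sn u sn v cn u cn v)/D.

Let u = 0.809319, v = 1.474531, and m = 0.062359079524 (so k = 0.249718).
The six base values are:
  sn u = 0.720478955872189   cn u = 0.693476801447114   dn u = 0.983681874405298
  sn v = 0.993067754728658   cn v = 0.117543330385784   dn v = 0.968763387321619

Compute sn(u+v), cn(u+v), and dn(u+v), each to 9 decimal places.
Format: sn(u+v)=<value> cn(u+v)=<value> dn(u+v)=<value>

sn(u+v)=0.784517751 cn(u+v)=-0.620106360 dn(u+v)=0.980622239

m = k² = 0.062359079524
D = 1 − m·sn²u·sn²v = 0.9680772676039181
sn(u+v) = (sn u·cn v·dn v + sn v·cn u·dn u)/D = 0.7594738010249166/0.9680772676039181 = 0.7845177512583116
cn(u+v) = (cn u·cn v − sn u·sn v·dn u·dn v)/D = -0.6003108708063127/0.9680772676039181 = -0.6201063602000885
dn(u+v) = (dn u·dn v − m·sn u·sn v·cn u·cn v)/D = 0.9493180977119119/0.9680772676039181 = 0.980622239030117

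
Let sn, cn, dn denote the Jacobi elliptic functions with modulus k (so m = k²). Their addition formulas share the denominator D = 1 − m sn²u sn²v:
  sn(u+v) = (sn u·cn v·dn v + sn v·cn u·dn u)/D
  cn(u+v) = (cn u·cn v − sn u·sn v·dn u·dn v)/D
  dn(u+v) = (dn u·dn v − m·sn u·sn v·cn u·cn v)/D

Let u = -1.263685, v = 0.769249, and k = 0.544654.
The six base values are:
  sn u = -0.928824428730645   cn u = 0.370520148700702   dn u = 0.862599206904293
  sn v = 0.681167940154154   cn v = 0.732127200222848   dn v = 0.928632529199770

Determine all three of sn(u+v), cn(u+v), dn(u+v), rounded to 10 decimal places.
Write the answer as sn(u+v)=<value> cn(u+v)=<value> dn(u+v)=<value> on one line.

m = k² = 0.296647979716
D = 1 − m·sn²u·sn²v = 0.8812545297309794
sn(u+v) = (sn u·cn v·dn v + sn v·cn u·dn u)/D = -0.4137781416955214/0.8812545297309794 = -0.4695330664817523
cn(u+v) = (cn u·cn v − sn u·sn v·dn u·dn v)/D = 0.7780727444309888/0.8812545297309794 = 0.882914888015964
dn(u+v) = (dn u·dn v − m·sn u·sn v·cn u·cn v)/D = 0.8519505550674688/0.8812545297309794 = 0.9667474337153691

sn(u+v)=-0.4695330665 cn(u+v)=0.8829148880 dn(u+v)=0.9667474337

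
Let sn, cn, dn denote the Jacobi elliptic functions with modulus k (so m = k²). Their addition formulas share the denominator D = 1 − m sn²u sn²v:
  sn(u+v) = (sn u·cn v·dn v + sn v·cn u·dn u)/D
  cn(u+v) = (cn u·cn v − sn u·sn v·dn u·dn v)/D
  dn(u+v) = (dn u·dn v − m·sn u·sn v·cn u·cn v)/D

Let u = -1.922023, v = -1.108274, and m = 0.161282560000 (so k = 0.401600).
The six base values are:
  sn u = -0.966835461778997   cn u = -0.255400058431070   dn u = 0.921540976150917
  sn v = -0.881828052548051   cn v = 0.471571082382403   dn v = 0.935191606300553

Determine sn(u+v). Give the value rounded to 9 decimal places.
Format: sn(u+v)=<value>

m = k² = 0.16128256
D = 1 − m·sn²u·sn²v = 0.8827641675877844
sn(u+v) = (sn u·cn v·dn v + sn v·cn u·dn u)/D = -0.2188349693703489/0.8827641675877844 = -0.247897431052657

sn(u+v)=-0.247897431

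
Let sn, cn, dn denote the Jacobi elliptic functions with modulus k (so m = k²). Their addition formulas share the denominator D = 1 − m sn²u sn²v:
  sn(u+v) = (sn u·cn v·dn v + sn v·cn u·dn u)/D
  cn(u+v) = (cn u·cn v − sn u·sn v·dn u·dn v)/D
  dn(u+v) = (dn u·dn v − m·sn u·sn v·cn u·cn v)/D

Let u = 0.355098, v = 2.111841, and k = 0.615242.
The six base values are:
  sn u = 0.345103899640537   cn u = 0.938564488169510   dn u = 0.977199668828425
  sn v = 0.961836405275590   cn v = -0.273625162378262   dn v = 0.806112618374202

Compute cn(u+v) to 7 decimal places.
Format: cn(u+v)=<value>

m = k² = 0.378522718564
D = 1 − m·sn²u·sn²v = 0.9582944256824057
cn(u+v) = (cn u·cn v − sn u·sn v·dn u·dn v)/D = -0.5182898223190582/0.9582944256824057 = -0.5408461203872513

cn(u+v)=-0.5408461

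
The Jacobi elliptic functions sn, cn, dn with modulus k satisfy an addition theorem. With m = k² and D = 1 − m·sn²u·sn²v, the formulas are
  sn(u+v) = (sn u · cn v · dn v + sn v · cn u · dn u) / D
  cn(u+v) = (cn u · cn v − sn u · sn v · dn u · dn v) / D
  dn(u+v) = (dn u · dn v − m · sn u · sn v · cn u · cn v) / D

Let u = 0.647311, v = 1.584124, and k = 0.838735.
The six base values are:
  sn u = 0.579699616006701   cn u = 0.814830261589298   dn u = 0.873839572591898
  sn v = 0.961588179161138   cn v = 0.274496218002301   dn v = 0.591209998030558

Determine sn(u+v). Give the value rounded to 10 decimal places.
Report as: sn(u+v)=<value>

sn(u+v)=0.9966071304

m = k² = 0.703476400225
D = 1 − m·sn²u·sn²v = 0.7814082385250678
sn(u+v) = (sn u·cn v·dn v + sn v·cn u·dn u)/D = 0.7787570222461894/0.7814082385250678 = 0.9966071303728731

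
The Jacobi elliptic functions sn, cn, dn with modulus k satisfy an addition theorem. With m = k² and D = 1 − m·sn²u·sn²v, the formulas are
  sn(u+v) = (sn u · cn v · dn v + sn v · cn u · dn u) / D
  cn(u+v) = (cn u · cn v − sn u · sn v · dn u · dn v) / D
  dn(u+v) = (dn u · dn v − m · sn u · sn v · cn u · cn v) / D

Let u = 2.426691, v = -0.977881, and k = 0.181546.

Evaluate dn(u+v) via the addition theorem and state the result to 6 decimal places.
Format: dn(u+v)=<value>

sn u = 0.6737528318089119, cn u = -0.7389567792702576, dn u = 0.9924910676254333
sn v = -0.8269400609465857, cn v = 0.5622900813651768, dn v = 0.9886666200552459
m = k² = 0.032958950116
D = 1 − m·sn²u·sn²v = 0.9897688926928481
dn(u+v) = (dn u·dn v − m·sn u·sn v·cn u·cn v)/D = 0.9736127378412491/0.9897688926928481 = 0.9836768411587041

dn(u+v)=0.983677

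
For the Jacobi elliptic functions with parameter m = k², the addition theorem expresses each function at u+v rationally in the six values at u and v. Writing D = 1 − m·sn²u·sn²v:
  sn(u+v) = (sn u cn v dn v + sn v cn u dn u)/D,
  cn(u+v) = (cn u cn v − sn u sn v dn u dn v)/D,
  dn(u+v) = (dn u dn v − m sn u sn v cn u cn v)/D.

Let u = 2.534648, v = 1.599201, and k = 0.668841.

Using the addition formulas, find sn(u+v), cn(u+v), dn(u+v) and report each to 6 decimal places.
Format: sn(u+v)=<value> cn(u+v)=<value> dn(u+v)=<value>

sn u = 0.848713012786107, cn u = -0.5288536866918197, dn u = 0.8232671911084694
sn v = 0.9874450995501168, cn v = 0.1579625758667536, dn v = 0.7508755086809604
m = k² = 0.447348283281
D = 1 − m·sn²u·sn²v = 0.6858092356735109
sn(u+v) = (sn u·cn v·dn v + sn v·cn u·dn u)/D = -0.3292555923130521/0.6858092356735109 = -0.4800979269252635
cn(u+v) = (cn u·cn v − sn u·sn v·dn u·dn v)/D = -0.6016020800044382/0.6858092356735109 = -0.8772148998746341
dn(u+v) = (dn u·dn v − m·sn u·sn v·cn u·cn v)/D = 0.6494902755711525/0.6858092356735109 = 0.9470421828503216

sn(u+v)=-0.480098 cn(u+v)=-0.877215 dn(u+v)=0.947042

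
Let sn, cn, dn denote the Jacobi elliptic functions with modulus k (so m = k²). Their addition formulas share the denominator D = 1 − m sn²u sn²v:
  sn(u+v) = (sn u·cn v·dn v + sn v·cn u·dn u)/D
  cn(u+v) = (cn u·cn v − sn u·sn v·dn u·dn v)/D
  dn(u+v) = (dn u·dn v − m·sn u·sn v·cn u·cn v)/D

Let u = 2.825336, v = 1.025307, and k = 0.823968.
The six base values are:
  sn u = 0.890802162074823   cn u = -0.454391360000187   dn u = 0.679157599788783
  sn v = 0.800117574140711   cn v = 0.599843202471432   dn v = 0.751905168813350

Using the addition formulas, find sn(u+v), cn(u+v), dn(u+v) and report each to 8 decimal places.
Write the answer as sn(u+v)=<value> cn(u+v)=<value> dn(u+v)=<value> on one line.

m = k² = 0.678923265024
D = 1 − m·sn²u·sn²v = 0.6551018736169447
sn(u+v) = (sn u·cn v·dn v + sn v·cn u·dn u)/D = 0.1548552671327045/0.6551018736169447 = 0.2363834899108417
cn(u+v) = (cn u·cn v − sn u·sn v·dn u·dn v)/D = -0.6365361820491355/0.6551018736169447 = -0.9716598405293753
dn(u+v) = (dn u·dn v − m·sn u·sn v·cn u·cn v)/D = 0.6425556633714851/0.6551018736169447 = 0.980848459223312

sn(u+v)=0.23638349 cn(u+v)=-0.97165984 dn(u+v)=0.98084846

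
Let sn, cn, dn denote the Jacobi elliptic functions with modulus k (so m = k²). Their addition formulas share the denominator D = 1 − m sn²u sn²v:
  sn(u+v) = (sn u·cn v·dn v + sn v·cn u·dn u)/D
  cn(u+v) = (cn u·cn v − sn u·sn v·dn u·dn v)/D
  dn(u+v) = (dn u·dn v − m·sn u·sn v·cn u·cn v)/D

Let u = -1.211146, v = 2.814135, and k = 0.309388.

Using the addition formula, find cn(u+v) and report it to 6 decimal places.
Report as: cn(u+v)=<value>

cn(u+v)=0.007195

sn u = -0.928385397565262, cn u = 0.3716188283545257, dn u = 0.9578612527430306
sn v = 0.3948783413998548, cn v = -0.9187334191664629, dn v = 0.9925091130756415
m = k² = 0.095720934544
D = 1 − m·sn²u·sn²v = 0.987135581510632
cn(u+v) = (cn u·cn v − sn u·sn v·dn u·dn v)/D = 0.007102180196591748/0.987135581510632 = 0.007194736295214026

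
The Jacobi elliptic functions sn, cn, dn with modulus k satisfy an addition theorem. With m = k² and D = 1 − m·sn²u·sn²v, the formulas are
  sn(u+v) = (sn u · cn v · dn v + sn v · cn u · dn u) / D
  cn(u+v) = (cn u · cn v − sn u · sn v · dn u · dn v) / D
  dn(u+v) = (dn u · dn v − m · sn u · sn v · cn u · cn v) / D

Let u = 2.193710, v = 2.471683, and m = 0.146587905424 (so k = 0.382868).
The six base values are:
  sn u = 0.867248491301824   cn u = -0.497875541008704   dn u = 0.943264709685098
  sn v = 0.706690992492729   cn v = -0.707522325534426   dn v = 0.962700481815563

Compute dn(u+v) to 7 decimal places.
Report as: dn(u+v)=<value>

dn(u+v)=0.9275037

m = k² = 0.146587905424
D = 1 − m·sn²u·sn²v = 0.9449389667451591
dn(u+v) = (dn u·dn v − m·sn u·sn v·cn u·cn v)/D = 0.8764344166694935/0.9449389667451591 = 0.9275037304137965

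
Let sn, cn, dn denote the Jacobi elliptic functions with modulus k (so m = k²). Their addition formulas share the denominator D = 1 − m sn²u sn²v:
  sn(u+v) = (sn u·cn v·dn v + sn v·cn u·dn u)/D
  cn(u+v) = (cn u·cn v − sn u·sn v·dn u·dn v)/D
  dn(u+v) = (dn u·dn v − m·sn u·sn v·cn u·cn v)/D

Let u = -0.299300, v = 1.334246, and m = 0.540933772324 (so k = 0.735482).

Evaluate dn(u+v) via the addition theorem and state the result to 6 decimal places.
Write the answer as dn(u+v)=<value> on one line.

dn(u+v)=0.799736

sn u = -0.2925869437487131, cn u = 0.9562389243007144, dn u = 0.976571665485302
sn v = 0.9260045742294415, cn v = 0.3775122892120875, dn v = 0.732227894938168
m = k² = 0.540933772324
D = 1 − m·sn²u·sn²v = 0.9602917958788219
dn(u+v) = (dn u·dn v − m·sn u·sn v·cn u·cn v)/D = 0.767979594187742/0.9602917958788219 = 0.7997356610601018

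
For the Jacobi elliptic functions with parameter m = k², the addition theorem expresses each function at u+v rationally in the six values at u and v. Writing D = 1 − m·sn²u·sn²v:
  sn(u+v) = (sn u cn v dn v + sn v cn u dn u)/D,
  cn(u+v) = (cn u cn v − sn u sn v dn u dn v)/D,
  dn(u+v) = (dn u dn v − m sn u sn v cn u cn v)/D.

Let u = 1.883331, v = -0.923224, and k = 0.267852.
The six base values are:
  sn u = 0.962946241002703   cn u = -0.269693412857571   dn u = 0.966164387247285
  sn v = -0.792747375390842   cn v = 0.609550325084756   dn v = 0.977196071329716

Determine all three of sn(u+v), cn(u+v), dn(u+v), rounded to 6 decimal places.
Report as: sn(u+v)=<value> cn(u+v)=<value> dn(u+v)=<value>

m = k² = 0.071744693904
D = 1 − m·sn²u·sn²v = 0.958191604853662
sn(u+v) = (sn u·cn v·dn v + sn v·cn u·dn u)/D = 0.7801438382781604/0.958191604853662 = 0.8141835456774915
cn(u+v) = (cn u·cn v − sn u·sn v·dn u·dn v)/D = 0.5563333022646189/0.958191604853662 = 0.5806075731059905
dn(u+v) = (dn u·dn v − m·sn u·sn v·cn u·cn v)/D = 0.9351286434115002/0.958191604853662 = 0.9759307414870494

sn(u+v)=0.814184 cn(u+v)=0.580608 dn(u+v)=0.975931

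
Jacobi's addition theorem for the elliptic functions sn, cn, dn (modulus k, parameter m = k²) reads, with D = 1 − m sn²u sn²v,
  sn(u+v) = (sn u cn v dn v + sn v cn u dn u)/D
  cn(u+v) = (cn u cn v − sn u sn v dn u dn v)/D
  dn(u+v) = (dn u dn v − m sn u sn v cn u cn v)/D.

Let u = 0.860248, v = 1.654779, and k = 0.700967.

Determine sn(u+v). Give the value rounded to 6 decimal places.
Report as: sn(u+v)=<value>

sn(u+v)=0.880746

sn u = 0.7281873192960989, cn u = 0.6853781642395396, dn u = 0.8599161728173456
sn v = 0.9905790193076382, cn v = 0.1369423473857436, dn v = 0.7196247228427958
m = k² = 0.491354735089
D = 1 − m·sn²u·sn²v = 0.7443418630045735
sn(u+v) = (sn u·cn v·dn v + sn v·cn u·dn u)/D = 0.6555760932502504/0.7443418630045735 = 0.8807459661129153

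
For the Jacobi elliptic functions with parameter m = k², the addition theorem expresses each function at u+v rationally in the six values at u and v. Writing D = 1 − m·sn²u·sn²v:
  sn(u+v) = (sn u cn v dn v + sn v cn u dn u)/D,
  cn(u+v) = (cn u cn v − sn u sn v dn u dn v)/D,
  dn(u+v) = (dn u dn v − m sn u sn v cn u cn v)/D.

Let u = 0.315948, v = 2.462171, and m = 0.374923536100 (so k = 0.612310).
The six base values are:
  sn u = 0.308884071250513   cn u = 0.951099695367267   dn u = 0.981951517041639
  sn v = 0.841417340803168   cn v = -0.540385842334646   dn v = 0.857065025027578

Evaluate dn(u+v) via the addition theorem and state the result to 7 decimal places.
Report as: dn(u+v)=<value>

m = k² = 0.3749235361
D = 1 − m·sn²u·sn²v = 0.9746745805813327
dn(u+v) = (dn u·dn v − m·sn u·sn v·cn u·cn v)/D = 0.891678072796586/0.9746745805813327 = 0.9148469556523732

dn(u+v)=0.9148470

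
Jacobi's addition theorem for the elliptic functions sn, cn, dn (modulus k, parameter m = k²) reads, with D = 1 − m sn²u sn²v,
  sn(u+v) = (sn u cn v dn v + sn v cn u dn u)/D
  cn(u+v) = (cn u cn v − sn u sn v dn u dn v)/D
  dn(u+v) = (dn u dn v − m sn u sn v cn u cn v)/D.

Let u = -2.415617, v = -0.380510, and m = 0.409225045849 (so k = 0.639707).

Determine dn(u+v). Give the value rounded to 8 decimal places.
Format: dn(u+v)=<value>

dn(u+v)=0.90124295

sn u = -0.8784538699400116, cn u = -0.4778271637186581, dn u = 0.8271691029585664
sn v = -0.3680112323344712, cn v = 0.9298213446010281, dn v = 0.9718938852964399
m = k² = 0.409225045849
D = 1 − m·sn²u·sn²v = 0.9572316716736702
dn(u+v) = (dn u·dn v − m·sn u·sn v·cn u·cn v)/D = 0.8626982931823389/0.9572316716736702 = 0.9012429474611465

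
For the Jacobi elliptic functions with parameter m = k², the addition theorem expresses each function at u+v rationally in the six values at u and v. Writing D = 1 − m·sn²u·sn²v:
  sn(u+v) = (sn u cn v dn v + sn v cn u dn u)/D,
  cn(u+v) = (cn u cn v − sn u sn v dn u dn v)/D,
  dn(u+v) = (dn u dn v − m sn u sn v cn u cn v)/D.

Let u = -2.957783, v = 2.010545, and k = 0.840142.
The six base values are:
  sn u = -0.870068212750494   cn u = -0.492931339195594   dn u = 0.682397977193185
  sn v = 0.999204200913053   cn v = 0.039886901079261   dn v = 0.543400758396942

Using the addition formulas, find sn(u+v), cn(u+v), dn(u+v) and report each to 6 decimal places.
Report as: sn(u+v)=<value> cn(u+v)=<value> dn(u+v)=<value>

m = k² = 0.705838580164
D = 1 − m·sn²u·sn²v = 0.4665171043144993
sn(u+v) = (sn u·cn v·dn v + sn v·cn u·dn u)/D = -0.3549660179469961/0.4665171043144993 = -0.7608853237408808
cn(u+v) = (cn u·cn v − sn u·sn v·dn u·dn v)/D = 0.3027165914198267/0.4665171043144993 = 0.6488863722684696
dn(u+v) = (dn u·dn v − m·sn u·sn v·cn u·cn v)/D = 0.3587505131522461/0.4665171043144993 = 0.7689975562190682

sn(u+v)=-0.760885 cn(u+v)=0.648886 dn(u+v)=0.768998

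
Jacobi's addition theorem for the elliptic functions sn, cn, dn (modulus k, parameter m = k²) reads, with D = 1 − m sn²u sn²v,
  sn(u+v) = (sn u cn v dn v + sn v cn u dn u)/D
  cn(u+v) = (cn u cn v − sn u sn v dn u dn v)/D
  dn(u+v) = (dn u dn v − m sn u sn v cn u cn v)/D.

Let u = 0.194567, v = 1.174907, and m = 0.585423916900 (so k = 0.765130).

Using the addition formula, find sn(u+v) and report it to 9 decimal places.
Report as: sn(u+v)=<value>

sn(u+v)=0.930628333

sn u = 0.1926426385548842, cn u = 0.981268981375959, dn u = 0.9890774610818929
sn v = 0.8700936102708291, cn v = 0.4928865075916307, dn v = 0.7461884997943442
m = k² = 0.5854239169
D = 1 − m·sn²u·sn²v = 0.9835522212354658
sn(u+v) = (sn u·cn v·dn v + sn v·cn u·dn u)/D = 0.9153215644313922/0.9835522212354658 = 0.9306283333706803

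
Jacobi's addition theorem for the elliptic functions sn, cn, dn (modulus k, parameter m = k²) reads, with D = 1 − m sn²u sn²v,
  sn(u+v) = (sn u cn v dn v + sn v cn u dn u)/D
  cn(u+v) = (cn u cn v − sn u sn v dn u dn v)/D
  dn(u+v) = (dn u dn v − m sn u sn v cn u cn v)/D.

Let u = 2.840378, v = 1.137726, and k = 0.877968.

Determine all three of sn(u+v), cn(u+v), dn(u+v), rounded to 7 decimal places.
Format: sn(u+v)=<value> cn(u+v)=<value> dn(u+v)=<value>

sn u = 0.9476237120245418, cn u = -0.3193889484763496, dn u = 0.5548006817859979
sn v = 0.8375979293248075, cn v = 0.5462872035759165, dn v = 0.6776504331518417
m = k² = 0.770827809024
D = 1 − m·sn²u·sn²v = 0.5143757079437605
sn(u+v) = (sn u·cn v·dn v + sn v·cn u·dn u)/D = 0.202382476756584/0.5143757079437605 = 0.393452633223324
cn(u+v) = (cn u·cn v − sn u·sn v·dn u·dn v)/D = -0.4728886782579125/0.5143757079437605 = -0.9193448892606259
dn(u+v) = (dn u·dn v − m·sn u·sn v·cn u·cn v)/D = 0.4827113935438193/0.5143757079437605 = 0.9384412717962116

sn(u+v)=0.3934526 cn(u+v)=-0.9193449 dn(u+v)=0.9384413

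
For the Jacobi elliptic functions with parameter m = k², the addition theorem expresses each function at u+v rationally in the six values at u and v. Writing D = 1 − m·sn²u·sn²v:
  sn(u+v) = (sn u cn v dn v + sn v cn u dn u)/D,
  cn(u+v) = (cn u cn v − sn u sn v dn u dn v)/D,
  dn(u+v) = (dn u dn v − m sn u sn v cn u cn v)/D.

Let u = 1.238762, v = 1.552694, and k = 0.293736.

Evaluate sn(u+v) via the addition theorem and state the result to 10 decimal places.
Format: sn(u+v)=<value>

sn(u+v)=0.4080923430

sn u = 0.9386455606812446, cn u = 0.3448833301471557, dn u = 0.9612397174420587
sn v = 0.9986810372457087, cn v = 0.05134380046154868, dn v = 0.9560055515670926
m = k² = 0.086280837696
D = 1 − m·sn²u·sn²v = 0.9241821925057488
sn(u+v) = (sn u·cn v·dn v + sn v·cn u·dn u)/D = 0.3771516763374033/0.9241821925057488 = 0.4080923430420428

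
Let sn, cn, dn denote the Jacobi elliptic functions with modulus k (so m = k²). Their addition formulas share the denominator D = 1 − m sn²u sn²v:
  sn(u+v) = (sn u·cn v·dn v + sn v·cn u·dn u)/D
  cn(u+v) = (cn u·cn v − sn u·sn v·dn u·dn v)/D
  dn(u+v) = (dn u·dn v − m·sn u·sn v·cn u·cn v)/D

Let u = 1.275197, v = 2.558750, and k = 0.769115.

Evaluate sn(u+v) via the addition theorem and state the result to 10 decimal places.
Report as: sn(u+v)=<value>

sn(u+v)=0.0470824347

sn u = 0.9033335564607276, cn u = 0.4289387902393691, dn u = 0.719234507088161
sn v = 0.9172467315757418, cn v = -0.3983195117159326, dn v = 0.7087415541876226
m = k² = 0.591537883225
D = 1 − m·sn²u·sn²v = 0.593882975492677
sn(u+v) = (sn u·cn v·dn v + sn v·cn u·dn u)/D = 0.02796145640248865/0.593882975492677 = 0.04708243468217324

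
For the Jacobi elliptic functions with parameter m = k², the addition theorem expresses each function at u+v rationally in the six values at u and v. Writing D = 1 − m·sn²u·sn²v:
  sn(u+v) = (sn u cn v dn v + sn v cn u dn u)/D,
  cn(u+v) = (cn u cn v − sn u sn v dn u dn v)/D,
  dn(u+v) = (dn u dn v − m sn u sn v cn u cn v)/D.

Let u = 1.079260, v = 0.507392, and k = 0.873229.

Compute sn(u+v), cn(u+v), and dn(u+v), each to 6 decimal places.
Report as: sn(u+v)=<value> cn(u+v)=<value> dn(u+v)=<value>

sn(u+v)=0.954804 cn(u+v)=0.297238 dn(u+v)=0.552124

sn u = 0.8157298088337151, cn u = 0.5784331240343266, dn u = 0.701855931618235
sn v = 0.4721669053965689, cn v = 0.8815091681021971, dn v = 0.9110436873527455
m = k² = 0.762528886441
D = 1 − m·sn²u·sn²v = 0.8868798288522175
sn(u+v) = (sn u·cn v·dn v + sn v·cn u·dn u)/D = 0.8467959665723249/0.8868798288522175 = 0.9548035021477844
cn(u+v) = (cn u·cn v − sn u·sn v·dn u·dn v)/D = 0.2636141533032333/0.8868798288522175 = 0.2972377369822443
dn(u+v) = (dn u·dn v − m·sn u·sn v·cn u·cn v)/D = 0.4896675076520528/0.8868798288522175 = 0.5521238523214254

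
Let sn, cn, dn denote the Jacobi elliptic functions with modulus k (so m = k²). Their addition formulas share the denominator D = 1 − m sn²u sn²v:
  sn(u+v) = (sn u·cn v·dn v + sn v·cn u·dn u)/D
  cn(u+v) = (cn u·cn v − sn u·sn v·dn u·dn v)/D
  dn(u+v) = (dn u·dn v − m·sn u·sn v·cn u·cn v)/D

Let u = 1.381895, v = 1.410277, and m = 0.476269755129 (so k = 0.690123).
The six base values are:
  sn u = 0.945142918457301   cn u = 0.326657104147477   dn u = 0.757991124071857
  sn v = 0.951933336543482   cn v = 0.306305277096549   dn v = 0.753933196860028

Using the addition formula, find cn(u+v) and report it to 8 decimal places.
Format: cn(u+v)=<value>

cn(u+v)=-0.67392735

m = k² = 0.476269755129
D = 1 − m·sn²u·sn²v = 0.614467455611493
cn(u+v) = (cn u·cn v − sn u·sn v·dn u·dn v)/D = -0.4141064258412673/0.614467455611493 = -0.6739273529615421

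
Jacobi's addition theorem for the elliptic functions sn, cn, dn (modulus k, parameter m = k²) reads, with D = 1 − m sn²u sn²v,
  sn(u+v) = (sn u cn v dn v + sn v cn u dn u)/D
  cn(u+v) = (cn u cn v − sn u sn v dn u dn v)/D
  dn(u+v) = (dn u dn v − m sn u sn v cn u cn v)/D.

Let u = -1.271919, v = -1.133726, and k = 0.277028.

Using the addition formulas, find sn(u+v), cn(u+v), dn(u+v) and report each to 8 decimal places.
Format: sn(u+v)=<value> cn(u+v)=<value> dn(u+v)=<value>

sn(u+v)=-0.71262962 cn(u+v)=-0.70154047 dn(u+v)=0.98031933

sn u = -0.9498960314944016, cn u = 0.3125660399838517, dn u = 0.9647555319904921
sn v = -0.8998119195737413, cn v = 0.4362780184618736, dn v = 0.9684332312469456
m = k² = 0.076744512784
D = 1 − m·sn²u·sn²v = 0.9439335622499473
sn(u+v) = (sn u·cn v·dn v + sn v·cn u·dn u)/D = -0.672675016203071/0.9439335622499473 = -0.712629620457283
cn(u+v) = (cn u·cn v − sn u·sn v·dn u·dn v)/D = -0.6622075901996844/0.9439335622499473 = -0.7015404650103291
dn(u+v) = (dn u·dn v − m·sn u·sn v·cn u·cn v)/D = 0.9253563187330438/0.9439335622499473 = 0.9803193315082229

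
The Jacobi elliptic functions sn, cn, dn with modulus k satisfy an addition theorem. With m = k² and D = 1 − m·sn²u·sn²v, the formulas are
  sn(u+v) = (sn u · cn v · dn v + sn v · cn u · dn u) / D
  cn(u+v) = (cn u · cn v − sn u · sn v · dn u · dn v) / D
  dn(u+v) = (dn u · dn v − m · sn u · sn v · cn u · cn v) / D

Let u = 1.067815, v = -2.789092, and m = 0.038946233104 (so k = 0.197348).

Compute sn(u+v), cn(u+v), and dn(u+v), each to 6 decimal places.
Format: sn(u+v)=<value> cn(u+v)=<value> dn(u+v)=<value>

sn u = 0.8731037446093437, cn u = 0.4875344614990226, dn u = 0.9850435986520137
sn v = -0.3740957953796975, cn v = -0.9273900667352608, dn v = 0.997271059266633
m = k² = 0.038946233104
D = 1 − m·sn²u·sn²v = 0.9958450785799536
sn(u+v) = (sn u·cn v·dn v + sn v·cn u·dn u)/D = -0.9871548705359241/0.9958450785799536 = -0.9912735341761978
cn(u+v) = (cn u·cn v − sn u·sn v·dn u·dn v)/D = -0.1312733107265792/0.9958450785799536 = -0.1318210166924469
dn(u+v) = (dn u·dn v − m·sn u·sn v·cn u·cn v)/D = 0.9766039628300411/0.9958450785799536 = 0.9806786053736895

sn(u+v)=-0.991274 cn(u+v)=-0.131821 dn(u+v)=0.980679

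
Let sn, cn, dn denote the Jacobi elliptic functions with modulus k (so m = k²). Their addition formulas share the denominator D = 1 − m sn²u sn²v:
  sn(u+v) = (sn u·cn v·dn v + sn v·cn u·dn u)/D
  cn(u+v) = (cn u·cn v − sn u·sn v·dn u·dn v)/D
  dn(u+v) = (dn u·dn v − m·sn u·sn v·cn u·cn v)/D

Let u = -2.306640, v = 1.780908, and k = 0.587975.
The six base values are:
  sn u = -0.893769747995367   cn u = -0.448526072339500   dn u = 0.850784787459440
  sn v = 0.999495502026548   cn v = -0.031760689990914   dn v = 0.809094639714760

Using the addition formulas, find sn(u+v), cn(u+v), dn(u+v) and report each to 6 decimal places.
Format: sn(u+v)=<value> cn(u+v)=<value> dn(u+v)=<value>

sn(u+v)=-0.495004 cn(u+v)=0.868891 dn(u+v)=0.956708

m = k² = 0.345714600625
D = 1 − m·sn²u·sn²v = 0.7241133338966336
sn(u+v) = (sn u·cn v·dn v + sn v·cn u·dn u)/D = -0.3584390808031099/0.7241133338966336 = -0.4950041161019094
cn(u+v) = (cn u·cn v − sn u·sn v·dn u·dn v)/D = 0.6291752901059602/0.7241133338966336 = 0.8688906289298828
dn(u+v) = (dn u·dn v − m·sn u·sn v·cn u·cn v)/D = 0.6927648960534506/0.7241133338966336 = 0.9567078295955561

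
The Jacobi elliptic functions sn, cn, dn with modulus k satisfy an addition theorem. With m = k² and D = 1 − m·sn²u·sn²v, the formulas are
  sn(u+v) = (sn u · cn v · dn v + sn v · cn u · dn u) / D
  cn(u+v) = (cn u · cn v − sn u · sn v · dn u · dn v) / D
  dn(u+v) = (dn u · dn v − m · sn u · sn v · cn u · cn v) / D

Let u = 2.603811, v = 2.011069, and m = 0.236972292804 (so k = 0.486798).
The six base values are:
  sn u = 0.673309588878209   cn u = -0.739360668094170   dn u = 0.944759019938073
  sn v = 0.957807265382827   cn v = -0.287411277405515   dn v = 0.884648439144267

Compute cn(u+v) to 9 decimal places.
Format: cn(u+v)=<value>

cn(u+v)=-0.362190415

m = k² = 0.236972292804
D = 1 − m·sn²u·sn²v = 0.9014439195099756
cn(u+v) = (cn u·cn v − sn u·sn v·dn u·dn v)/D = -0.32649434709241/0.9014439195099756 = -0.3621904147624537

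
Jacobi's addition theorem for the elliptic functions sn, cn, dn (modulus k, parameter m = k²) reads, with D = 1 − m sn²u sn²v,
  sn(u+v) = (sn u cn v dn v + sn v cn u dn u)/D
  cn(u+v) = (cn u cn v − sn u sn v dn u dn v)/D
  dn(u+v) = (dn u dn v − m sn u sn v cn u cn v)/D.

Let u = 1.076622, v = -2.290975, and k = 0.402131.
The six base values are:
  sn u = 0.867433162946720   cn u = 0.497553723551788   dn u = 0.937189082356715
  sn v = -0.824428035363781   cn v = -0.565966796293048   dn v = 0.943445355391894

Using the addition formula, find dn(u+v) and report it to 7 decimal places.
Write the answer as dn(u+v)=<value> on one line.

dn(u+v)=0.9284015

m = k² = 0.161709341161
D = 1 − m·sn²u·sn²v = 0.9172986393423839
dn(u+v) = (dn u·dn v − m·sn u·sn v·cn u·cn v)/D = 0.8516214069878383/0.9172986393423839 = 0.9284014719550549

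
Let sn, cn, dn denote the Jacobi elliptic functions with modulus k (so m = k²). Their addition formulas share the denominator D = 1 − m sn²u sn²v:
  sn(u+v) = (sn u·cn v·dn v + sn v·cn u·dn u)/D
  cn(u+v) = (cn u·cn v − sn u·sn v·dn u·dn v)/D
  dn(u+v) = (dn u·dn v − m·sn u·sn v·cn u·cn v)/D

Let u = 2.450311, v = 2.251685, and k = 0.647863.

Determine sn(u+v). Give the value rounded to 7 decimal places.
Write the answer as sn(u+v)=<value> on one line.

sn u = 0.8695602718018182, cn u = -0.4938268256220474, dn u = 0.8262143185780639
sn v = 0.9374121984992114, cn v = -0.348221725492358, dn v = 0.794461377589425
m = k² = 0.419726466769
D = 1 − m·sn²u·sn²v = 0.7211138569906709
sn(u+v) = (sn u·cn v·dn v + sn v·cn u·dn u)/D = -0.6230332749541655/0.7211138569906709 = -0.8639873841201553

sn(u+v)=-0.8639874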